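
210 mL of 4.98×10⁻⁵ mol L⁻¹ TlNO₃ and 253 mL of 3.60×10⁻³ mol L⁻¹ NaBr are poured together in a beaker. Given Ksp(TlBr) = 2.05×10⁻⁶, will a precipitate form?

Total volume after mixing = 210 + 253 = 463 mL.
[Tl⁺] = (4.98×10⁻⁵)(210)/463 = 2.26×10⁻⁵ mol L⁻¹
[Br⁻] = (3.60×10⁻³)(253)/463 = 1.97×10⁻³ mol L⁻¹
Q = [Tl⁺][Br⁻] = 4.44×10⁻⁸
Q < Ksp (4.44×10⁻⁸ vs 2.05×10⁻⁶); the solution remains unsaturated and no precipitate forms.

No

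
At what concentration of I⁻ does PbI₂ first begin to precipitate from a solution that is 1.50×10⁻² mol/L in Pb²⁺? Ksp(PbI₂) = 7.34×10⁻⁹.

7.00×10⁻⁴ M

The threshold for precipitation is Q = Ksp.
PbI₂(s) ⇌ Pb²⁺(aq) + 2 I⁻(aq)
Ksp = [Pb²⁺][I⁻]^2 = [I⁻]^2(1.50×10⁻²)
[I⁻]^2 = 7.34×10⁻⁹ / (1.50×10⁻²) = 4.89×10⁻⁷
[I⁻] = 7.00×10⁻⁴ mol/L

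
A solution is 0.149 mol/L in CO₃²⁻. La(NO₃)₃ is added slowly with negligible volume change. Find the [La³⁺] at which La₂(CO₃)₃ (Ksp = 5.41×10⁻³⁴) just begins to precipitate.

Precipitation of each salt begins when its ion product equals Ksp.
La₂(CO₃)₃(s) ⇌ 2 La³⁺(aq) + 3 CO₃²⁻(aq)
Ksp = [La³⁺]^2[CO₃²⁻]^3 = [La³⁺]^2(0.149)^3
[La³⁺]^2 = 5.41×10⁻³⁴ / (0.149)^3 = 1.64×10⁻³¹
[La³⁺] = 4.04×10⁻¹⁶ mol/L

4.04×10⁻¹⁶ M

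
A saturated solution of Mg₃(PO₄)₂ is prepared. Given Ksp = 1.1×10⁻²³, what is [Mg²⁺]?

3.0×10⁻⁵ M

Mg₃(PO₄)₂(s) ⇌ 3 Mg²⁺(aq) + 2 PO₄³⁻(aq)
For each mole of Mg₃(PO₄)₂ that dissolves per liter, [Mg²⁺] = 3s and [PO₄³⁻] = 2s; let s denote this solubility.
Ksp = [Mg²⁺]^3[PO₄³⁻]^2 = (3s)^3 · (2s)^2 = 108s^5 = 1.1×10⁻²³
s = 1.0×10⁻⁵ mol L⁻¹
[Mg²⁺] = 3s = 3.0×10⁻⁵ mol L⁻¹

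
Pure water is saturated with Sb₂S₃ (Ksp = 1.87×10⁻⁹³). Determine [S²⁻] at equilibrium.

Sb₂S₃(s) ⇌ 2 Sb³⁺(aq) + 3 S²⁻(aq)
If s mol/L of Sb₂S₃ dissolves, [Sb³⁺] = 2s and [S²⁻] = 3s.
Ksp = [Sb³⁺]^2[S²⁻]^3 = (2s)^2 · (3s)^3 = 108s^5 = 1.87×10⁻⁹³
s = 1.12×10⁻¹⁹ M
[S²⁻] = 3s = 3.35×10⁻¹⁹ M

3.35×10⁻¹⁹ M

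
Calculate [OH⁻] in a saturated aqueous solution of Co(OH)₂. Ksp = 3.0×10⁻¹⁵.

1.8×10⁻⁵ M

Co(OH)₂(s) ⇌ Co²⁺(aq) + 2 OH⁻(aq)
For each mole of Co(OH)₂ that dissolves per liter, [Co²⁺] = s and [OH⁻] = 2s; let s denote this solubility.
Ksp = [Co²⁺][OH⁻]^2 = s · (2s)^2 = 4s^3 = 3.0×10⁻¹⁵
s = 9.1×10⁻⁶ mol L⁻¹
[OH⁻] = 2s = 1.8×10⁻⁵ mol L⁻¹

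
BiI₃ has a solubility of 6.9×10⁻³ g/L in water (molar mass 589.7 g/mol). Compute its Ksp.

s = (6.9×10⁻³ g L⁻¹)/(589.7 g mol⁻¹) = 1.170×10⁻⁵ M
BiI₃(s) ⇌ Bi³⁺(aq) + 3 I⁻(aq)
Let s be the molar solubility. Then [Bi³⁺] = s and [I⁻] = 3s.
Ksp = [Bi³⁺][I⁻]^3 = s · (3s)^3 = 27s^4
Ksp = 27 × (1.170×10⁻⁵)^4 = 5.1×10⁻¹⁹

Ksp = 5.1×10⁻¹⁹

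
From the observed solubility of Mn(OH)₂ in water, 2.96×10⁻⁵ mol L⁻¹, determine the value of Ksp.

Ksp = 1.04×10⁻¹³

Mn(OH)₂(s) ⇌ Mn²⁺(aq) + 2 OH⁻(aq)
With molar solubility s: [Mn²⁺] = s, [OH⁻] = 2s.
Ksp = [Mn²⁺][OH⁻]^2 = s · (2s)^2 = 4s^3
Ksp = 4 × (2.96×10⁻⁵)^3 = 1.04×10⁻¹³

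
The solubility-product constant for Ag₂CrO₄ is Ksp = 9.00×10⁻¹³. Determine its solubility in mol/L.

6.08×10⁻⁵ M

Ag₂CrO₄(s) ⇌ 2 Ag⁺(aq) + CrO₄²⁻(aq)
Call the molar solubility s, so that [Ag⁺] = 2s and [CrO₄²⁻] = s.
Ksp = [Ag⁺]^2[CrO₄²⁻] = (2s)^2 · s = 4s^3
4s^3 = 9.00×10⁻¹³  ⇒  s^3 = 2.25×10⁻¹³
Taking the 3rd root, s = 6.08×10⁻⁵ mol L⁻¹.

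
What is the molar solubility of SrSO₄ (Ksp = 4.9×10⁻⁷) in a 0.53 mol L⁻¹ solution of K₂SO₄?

9.2×10⁻⁷ M

SrSO₄(s) ⇌ Sr²⁺(aq) + SO₄²⁻(aq)
With SO₄²⁻ already at 0.53 mol L⁻¹ and s small, take [SO₄²⁻] ≈ 0.53 mol L⁻¹ and [Sr²⁺] = s.
Ksp = [Sr²⁺][SO₄²⁻] = s(0.53)
s = 4.9×10⁻⁷ / (0.53) = 9.2×10⁻⁷
s = 9.2×10⁻⁷ mol L⁻¹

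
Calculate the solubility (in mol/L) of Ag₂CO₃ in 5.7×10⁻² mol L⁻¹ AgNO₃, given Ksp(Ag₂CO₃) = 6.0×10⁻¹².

1.8×10⁻⁹ M

Ag₂CO₃(s) ⇌ 2 Ag⁺(aq) + CO₃²⁻(aq)
Ag⁺ is already present at 5.7×10⁻² mol L⁻¹. If s mol/L of Ag₂CO₃ dissolves, [CO₃²⁻] = s while [Ag⁺] ≈ 5.7×10⁻² mol L⁻¹.
Ksp = [Ag⁺]^2[CO₃²⁻] = (5.7×10⁻²)^2s
s = 6.0×10⁻¹² / (5.7×10⁻²)^2 = 1.8×10⁻⁹
s = 1.8×10⁻⁹ mol L⁻¹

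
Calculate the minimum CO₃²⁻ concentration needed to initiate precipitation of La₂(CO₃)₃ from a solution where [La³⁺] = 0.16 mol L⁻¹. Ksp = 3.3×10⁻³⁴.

Each salt precipitates once Q = Ksp for that salt.
La₂(CO₃)₃(s) ⇌ 2 La³⁺(aq) + 3 CO₃²⁻(aq)
Ksp = [La³⁺]^2[CO₃²⁻]^3 = [CO₃²⁻]^3(0.16)^2
[CO₃²⁻]^3 = 3.3×10⁻³⁴ / (0.16)^2 = 1.3×10⁻³²
[CO₃²⁻] = 2.3×10⁻¹¹ mol L⁻¹

2.3×10⁻¹¹ M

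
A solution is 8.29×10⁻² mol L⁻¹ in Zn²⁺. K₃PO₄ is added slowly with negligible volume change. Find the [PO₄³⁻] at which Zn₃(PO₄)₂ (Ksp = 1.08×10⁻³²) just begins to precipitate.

4.35×10⁻¹⁵ M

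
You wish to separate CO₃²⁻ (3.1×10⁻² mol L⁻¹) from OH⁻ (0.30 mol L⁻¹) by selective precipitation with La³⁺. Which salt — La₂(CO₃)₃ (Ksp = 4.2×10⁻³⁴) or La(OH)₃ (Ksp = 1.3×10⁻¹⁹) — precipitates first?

La(OH)₃

The threshold for precipitation is Q = Ksp.
For La₂(CO₃)₃: [La³⁺] = (Ksp/[CO₃²⁻]^3)^(1/2) = 3.8×10⁻¹⁵ mol L⁻¹
For La(OH)₃: [La³⁺] = (Ksp/[OH⁻]^3) = 4.8×10⁻¹⁸ mol L⁻¹
The smaller threshold [La³⁺] is reached first, so La(OH)₃ precipitates first.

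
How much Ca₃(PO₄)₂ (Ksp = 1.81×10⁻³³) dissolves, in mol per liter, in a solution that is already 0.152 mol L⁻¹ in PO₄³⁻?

Ca₃(PO₄)₂(s) ⇌ 3 Ca²⁺(aq) + 2 PO₄³⁻(aq)
With PO₄³⁻ already at 0.152 mol L⁻¹ and s small, take [PO₄³⁻] ≈ 0.152 mol L⁻¹ and [Ca²⁺] = 3s.
Ksp = [Ca²⁺]^3[PO₄³⁻]^2 = (3s)^3(0.152)^2
(3s)^3 = 1.81×10⁻³³ / (0.152)^2 = 7.83×10⁻³²
s = 1.43×10⁻¹¹ mol L⁻¹

1.43×10⁻¹¹ M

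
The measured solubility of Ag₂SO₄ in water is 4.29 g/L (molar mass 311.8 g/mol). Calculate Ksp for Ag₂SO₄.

s = (4.29 g L⁻¹)/(311.8 g mol⁻¹) = 1.3759×10⁻² M
Ag₂SO₄(s) ⇌ 2 Ag⁺(aq) + SO₄²⁻(aq)
If s mol/L of Ag₂SO₄ dissolves, [Ag⁺] = 2s and [SO₄²⁻] = s.
Ksp = [Ag⁺]^2[SO₄²⁻] = (2s)^2 · s = 4s^3
Ksp = 4 × (1.3759×10⁻²)^3 = 1.04×10⁻⁵

Ksp = 1.04×10⁻⁵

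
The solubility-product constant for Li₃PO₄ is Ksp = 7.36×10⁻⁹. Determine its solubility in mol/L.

Li₃PO₄(s) ⇌ 3 Li⁺(aq) + PO₄³⁻(aq)
For each mole of Li₃PO₄ that dissolves per liter, [Li⁺] = 3s and [PO₄³⁻] = s; let s denote this solubility.
Ksp = [Li⁺]^3[PO₄³⁻] = (3s)^3 · s = 27s^4
27s^4 = 7.36×10⁻⁹  ⇒  s^4 = 2.73×10⁻¹⁰
Taking the 4th root, s = 4.06×10⁻³ mol L⁻¹.

4.06×10⁻³ M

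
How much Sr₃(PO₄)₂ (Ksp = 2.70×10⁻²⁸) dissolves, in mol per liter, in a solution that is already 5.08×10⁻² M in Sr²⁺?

7.18×10⁻¹³ M

Sr₃(PO₄)₂(s) ⇌ 3 Sr²⁺(aq) + 2 PO₄³⁻(aq)
Sr²⁺ is already present at 5.08×10⁻² M. If s mol/L of Sr₃(PO₄)₂ dissolves, [PO₄³⁻] = 2s while [Sr²⁺] ≈ 5.08×10⁻² M.
Ksp = [Sr²⁺]^3[PO₄³⁻]^2 = (5.08×10⁻²)^3(2s)^2
(2s)^2 = 2.70×10⁻²⁸ / (5.08×10⁻²)^3 = 2.06×10⁻²⁴
s = 7.18×10⁻¹³ M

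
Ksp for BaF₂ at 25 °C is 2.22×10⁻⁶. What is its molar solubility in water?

8.22×10⁻³ M

BaF₂(s) ⇌ Ba²⁺(aq) + 2 F⁻(aq)
Call the molar solubility s, so that [Ba²⁺] = s and [F⁻] = 2s.
Ksp = [Ba²⁺][F⁻]^2 = s · (2s)^2 = 4s^3
4s^3 = 2.22×10⁻⁶  ⇒  s^3 = 5.55×10⁻⁷
s = (5.55×10⁻⁷)^(1/3) = 8.22×10⁻³ mol/L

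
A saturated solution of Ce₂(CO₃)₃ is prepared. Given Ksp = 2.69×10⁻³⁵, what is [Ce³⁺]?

9.56×10⁻⁸ M

Ce₂(CO₃)₃(s) ⇌ 2 Ce³⁺(aq) + 3 CO₃²⁻(aq)
For each mole of Ce₂(CO₃)₃ that dissolves per liter, [Ce³⁺] = 2s and [CO₃²⁻] = 3s; let s denote this solubility.
Ksp = [Ce³⁺]^2[CO₃²⁻]^3 = (2s)^2 · (3s)^3 = 108s^5 = 2.69×10⁻³⁵
s = 4.78×10⁻⁸ M
[Ce³⁺] = 2s = 9.56×10⁻⁸ M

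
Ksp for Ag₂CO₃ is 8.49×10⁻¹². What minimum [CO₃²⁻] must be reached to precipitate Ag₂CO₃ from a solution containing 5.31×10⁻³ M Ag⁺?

3.01×10⁻⁷ M

Precipitation of each salt begins when its ion product equals Ksp.
Ag₂CO₃(s) ⇌ 2 Ag⁺(aq) + CO₃²⁻(aq)
Ksp = [Ag⁺]^2[CO₃²⁻] = [CO₃²⁻](5.31×10⁻³)^2
[CO₃²⁻] = 8.49×10⁻¹² / (5.31×10⁻³)^2 = 3.01×10⁻⁷
[CO₃²⁻] = 3.01×10⁻⁷ M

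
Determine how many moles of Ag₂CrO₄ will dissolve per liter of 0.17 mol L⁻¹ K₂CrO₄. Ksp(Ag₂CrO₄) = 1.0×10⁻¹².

1.2×10⁻⁶ M

Ag₂CrO₄(s) ⇌ 2 Ag⁺(aq) + CrO₄²⁻(aq)
CrO₄²⁻ is already present at 0.17 mol L⁻¹. If s mol/L of Ag₂CrO₄ dissolves, [Ag⁺] = 2s while [CrO₄²⁻] ≈ 0.17 mol L⁻¹.
Ksp = [Ag⁺]^2[CrO₄²⁻] = (2s)^2(0.17)
(2s)^2 = 1.0×10⁻¹² / (0.17) = 5.9×10⁻¹²
s = 1.2×10⁻⁶ mol L⁻¹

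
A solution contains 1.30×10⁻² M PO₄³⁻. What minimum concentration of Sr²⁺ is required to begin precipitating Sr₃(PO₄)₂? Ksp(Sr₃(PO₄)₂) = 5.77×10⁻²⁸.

A salt starts to precipitate once the ion product Q reaches its Ksp.
Sr₃(PO₄)₂(s) ⇌ 3 Sr²⁺(aq) + 2 PO₄³⁻(aq)
Ksp = [Sr²⁺]^3[PO₄³⁻]^2 = [Sr²⁺]^3(1.30×10⁻²)^2
[Sr²⁺]^3 = 5.77×10⁻²⁸ / (1.30×10⁻²)^2 = 3.41×10⁻²⁴
[Sr²⁺] = 1.51×10⁻⁸ M

1.51×10⁻⁸ M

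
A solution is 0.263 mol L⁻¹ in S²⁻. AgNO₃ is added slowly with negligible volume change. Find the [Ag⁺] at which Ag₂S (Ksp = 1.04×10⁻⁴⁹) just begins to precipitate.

6.29×10⁻²⁵ M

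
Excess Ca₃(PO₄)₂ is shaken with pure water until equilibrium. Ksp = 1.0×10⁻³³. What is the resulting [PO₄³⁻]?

2.0×10⁻⁷ M

Ca₃(PO₄)₂(s) ⇌ 3 Ca²⁺(aq) + 2 PO₄³⁻(aq)
With molar solubility s: [Ca²⁺] = 3s, [PO₄³⁻] = 2s.
Ksp = [Ca²⁺]^3[PO₄³⁻]^2 = (3s)^3 · (2s)^2 = 108s^5 = 1.0×10⁻³³
s = 9.8×10⁻⁸ M
[PO₄³⁻] = 2s = 2.0×10⁻⁷ M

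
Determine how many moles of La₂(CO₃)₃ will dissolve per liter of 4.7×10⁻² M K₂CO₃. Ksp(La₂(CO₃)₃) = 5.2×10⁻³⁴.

1.1×10⁻¹⁵ M

La₂(CO₃)₃(s) ⇌ 2 La³⁺(aq) + 3 CO₃²⁻(aq)
CO₃²⁻ is already present at 4.7×10⁻² M. If s mol/L of La₂(CO₃)₃ dissolves, [La³⁺] = 2s while [CO₃²⁻] ≈ 4.7×10⁻² M.
Ksp = [La³⁺]^2[CO₃²⁻]^3 = (2s)^2(4.7×10⁻²)^3
(2s)^2 = 5.2×10⁻³⁴ / (4.7×10⁻²)^3 = 5.0×10⁻³⁰
s = 1.1×10⁻¹⁵ M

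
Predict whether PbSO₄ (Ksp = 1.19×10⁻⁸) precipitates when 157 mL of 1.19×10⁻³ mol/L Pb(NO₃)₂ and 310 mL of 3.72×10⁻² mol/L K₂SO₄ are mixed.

Yes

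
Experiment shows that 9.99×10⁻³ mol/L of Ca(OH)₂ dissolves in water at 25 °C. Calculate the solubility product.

Ksp = 3.99×10⁻⁶

Ca(OH)₂(s) ⇌ Ca²⁺(aq) + 2 OH⁻(aq)
With molar solubility s: [Ca²⁺] = s, [OH⁻] = 2s.
Ksp = [Ca²⁺][OH⁻]^2 = s · (2s)^2 = 4s^3
Ksp = 4 × (9.99×10⁻³)^3 = 3.99×10⁻⁶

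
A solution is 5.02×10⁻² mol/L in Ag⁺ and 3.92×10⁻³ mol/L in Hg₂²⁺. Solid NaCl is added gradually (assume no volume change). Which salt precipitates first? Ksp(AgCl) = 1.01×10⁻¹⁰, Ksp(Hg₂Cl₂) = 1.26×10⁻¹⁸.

AgCl

Each salt precipitates once Q = Ksp for that salt.
For AgCl: [Cl⁻] = (Ksp/[Ag⁺]) = 2.01×10⁻⁹ mol/L
For Hg₂Cl₂: [Cl⁻] = (Ksp/[Hg₂²⁺])^(1/2) = 1.79×10⁻⁸ mol/L
AgCl requires the lower [Cl⁻], so it precipitates first.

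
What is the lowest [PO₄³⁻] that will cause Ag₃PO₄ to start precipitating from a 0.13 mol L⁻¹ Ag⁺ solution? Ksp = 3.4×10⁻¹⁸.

1.5×10⁻¹⁵ M

Precipitation begins when Q = Ksp.
Ag₃PO₄(s) ⇌ 3 Ag⁺(aq) + PO₄³⁻(aq)
Ksp = [Ag⁺]^3[PO₄³⁻] = [PO₄³⁻](0.13)^3
[PO₄³⁻] = 3.4×10⁻¹⁸ / (0.13)^3 = 1.5×10⁻¹⁵
[PO₄³⁻] = 1.5×10⁻¹⁵ mol L⁻¹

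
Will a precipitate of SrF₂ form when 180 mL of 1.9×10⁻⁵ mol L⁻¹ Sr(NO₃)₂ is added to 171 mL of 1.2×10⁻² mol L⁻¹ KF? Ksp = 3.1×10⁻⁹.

Total volume after mixing = 180 + 171 = 351 mL.
[Sr²⁺] = (1.9×10⁻⁵)(180)/351 = 9.7×10⁻⁶ mol L⁻¹
[F⁻] = (1.2×10⁻²)(171)/351 = 5.8×10⁻³ mol L⁻¹
Q = [Sr²⁺][F⁻]^2 = 3.3×10⁻¹⁰
Since Q (3.3×10⁻¹⁰) is less than Ksp (3.1×10⁻⁹), no SrF₂ precipitates.

No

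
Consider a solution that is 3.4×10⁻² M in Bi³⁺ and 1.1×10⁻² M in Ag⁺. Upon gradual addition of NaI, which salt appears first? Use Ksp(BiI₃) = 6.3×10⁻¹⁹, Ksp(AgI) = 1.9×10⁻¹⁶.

Precipitation of each salt begins when its ion product equals Ksp.
For BiI₃: [I⁻] = (Ksp/[Bi³⁺])^(1/3) = 2.6×10⁻⁶ M
For AgI: [I⁻] = (Ksp/[Ag⁺]) = 1.7×10⁻¹⁴ M
The smaller threshold [I⁻] is reached first, so AgI precipitates first.

AgI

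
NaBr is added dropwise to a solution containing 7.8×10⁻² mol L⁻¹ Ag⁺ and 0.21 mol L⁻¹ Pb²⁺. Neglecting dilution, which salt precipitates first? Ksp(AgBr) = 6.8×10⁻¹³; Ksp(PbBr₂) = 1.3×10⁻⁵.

AgBr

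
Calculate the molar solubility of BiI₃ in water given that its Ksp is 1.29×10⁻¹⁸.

1.48×10⁻⁵ M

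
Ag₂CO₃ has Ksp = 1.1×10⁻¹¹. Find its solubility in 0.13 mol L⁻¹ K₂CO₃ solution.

Ag₂CO₃(s) ⇌ 2 Ag⁺(aq) + CO₃²⁻(aq)
The solution already contains CO₃²⁻ at 0.13 mol L⁻¹. Let s be the molar solubility of Ag₂CO₃.
[CO₃²⁻] ≈ 0.13 mol L⁻¹ (common ion dominates); [Ag⁺] = 2s.
Ksp = [Ag⁺]^2[CO₃²⁻] = (2s)^2(0.13)
(2s)^2 = 1.1×10⁻¹¹ / (0.13) = 8.5×10⁻¹¹
s = 4.6×10⁻⁶ mol L⁻¹

4.6×10⁻⁶ M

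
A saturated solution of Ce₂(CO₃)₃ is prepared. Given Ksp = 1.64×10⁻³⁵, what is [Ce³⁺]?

Ce₂(CO₃)₃(s) ⇌ 2 Ce³⁺(aq) + 3 CO₃²⁻(aq)
With molar solubility s: [Ce³⁺] = 2s, [CO₃²⁻] = 3s.
Ksp = [Ce³⁺]^2[CO₃²⁻]^3 = (2s)^2 · (3s)^3 = 108s^5 = 1.64×10⁻³⁵
s = 4.33×10⁻⁸ M
[Ce³⁺] = 2s = 8.66×10⁻⁸ M

8.66×10⁻⁸ M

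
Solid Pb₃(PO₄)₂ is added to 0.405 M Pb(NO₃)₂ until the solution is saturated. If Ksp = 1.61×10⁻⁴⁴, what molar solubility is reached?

2.46×10⁻²² M

Pb₃(PO₄)₂(s) ⇌ 3 Pb²⁺(aq) + 2 PO₄³⁻(aq)
With Pb²⁺ already at 0.405 M and s small, take [Pb²⁺] ≈ 0.405 M and [PO₄³⁻] = 2s.
Ksp = [Pb²⁺]^3[PO₄³⁻]^2 = (0.405)^3(2s)^2
(2s)^2 = 1.61×10⁻⁴⁴ / (0.405)^3 = 2.42×10⁻⁴³
s = 2.46×10⁻²² M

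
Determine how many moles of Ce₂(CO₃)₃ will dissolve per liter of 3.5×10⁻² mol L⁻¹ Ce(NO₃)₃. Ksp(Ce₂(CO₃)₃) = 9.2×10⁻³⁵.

1.4×10⁻¹¹ M

Ce₂(CO₃)₃(s) ⇌ 2 Ce³⁺(aq) + 3 CO₃²⁻(aq)
Ce³⁺ is already present at 3.5×10⁻² mol L⁻¹. If s mol/L of Ce₂(CO₃)₃ dissolves, [CO₃²⁻] = 3s while [Ce³⁺] ≈ 3.5×10⁻² mol L⁻¹.
Ksp = [Ce³⁺]^2[CO₃²⁻]^3 = (3.5×10⁻²)^2(3s)^3
(3s)^3 = 9.2×10⁻³⁵ / (3.5×10⁻²)^2 = 7.5×10⁻³²
s = 1.4×10⁻¹¹ mol L⁻¹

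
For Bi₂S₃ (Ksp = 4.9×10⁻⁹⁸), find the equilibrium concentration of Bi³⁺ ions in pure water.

2.7×10⁻²⁰ M

Bi₂S₃(s) ⇌ 2 Bi³⁺(aq) + 3 S²⁻(aq)
Let s be the molar solubility. Then [Bi³⁺] = 2s and [S²⁻] = 3s.
Ksp = [Bi³⁺]^2[S²⁻]^3 = (2s)^2 · (3s)^3 = 108s^5 = 4.9×10⁻⁹⁸
s = 1.4×10⁻²⁰ mol L⁻¹
[Bi³⁺] = 2s = 2.7×10⁻²⁰ mol L⁻¹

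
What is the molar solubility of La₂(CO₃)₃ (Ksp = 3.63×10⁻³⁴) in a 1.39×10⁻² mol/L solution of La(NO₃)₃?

La₂(CO₃)₃(s) ⇌ 2 La³⁺(aq) + 3 CO₃²⁻(aq)
Let s be the solubility of La₂(CO₃)₃ here. The common ion gives [La³⁺] ≈ 1.39×10⁻² mol/L, and [CO₃²⁻] = 3s.
Ksp = [La³⁺]^2[CO₃²⁻]^3 = (1.39×10⁻²)^2(3s)^3
(3s)^3 = 3.63×10⁻³⁴ / (1.39×10⁻²)^2 = 1.88×10⁻³⁰
s = 4.11×10⁻¹¹ mol/L

4.11×10⁻¹¹ M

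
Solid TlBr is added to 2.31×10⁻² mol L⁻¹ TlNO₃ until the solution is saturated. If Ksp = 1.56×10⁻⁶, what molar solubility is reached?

6.75×10⁻⁵ M

TlBr(s) ⇌ Tl⁺(aq) + Br⁻(aq)
With Tl⁺ already at 2.31×10⁻² mol L⁻¹ and s small, take [Tl⁺] ≈ 2.31×10⁻² mol L⁻¹ and [Br⁻] = s.
Ksp = [Tl⁺][Br⁻] = (2.31×10⁻²)s
s = 1.56×10⁻⁶ / (2.31×10⁻²) = 6.75×10⁻⁵
s = 6.75×10⁻⁵ mol L⁻¹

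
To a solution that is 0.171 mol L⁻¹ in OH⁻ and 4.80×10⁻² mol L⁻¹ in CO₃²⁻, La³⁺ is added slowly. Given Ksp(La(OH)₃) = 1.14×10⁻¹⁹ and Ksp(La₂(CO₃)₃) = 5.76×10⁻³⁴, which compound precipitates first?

Precipitation begins when Q = Ksp.
For La(OH)₃: [La³⁺] = (Ksp/[OH⁻]^3) = 2.28×10⁻¹⁷ mol L⁻¹
For La₂(CO₃)₃: [La³⁺] = (Ksp/[CO₃²⁻]^3)^(1/2) = 2.28×10⁻¹⁵ mol L⁻¹
Since La(OH)₃ needs less La³⁺ to reach saturation, it precipitates first.

La(OH)₃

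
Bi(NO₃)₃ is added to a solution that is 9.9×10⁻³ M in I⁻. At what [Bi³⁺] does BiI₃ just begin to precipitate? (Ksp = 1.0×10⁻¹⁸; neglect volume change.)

1.0×10⁻¹² M

Each salt precipitates once Q = Ksp for that salt.
BiI₃(s) ⇌ Bi³⁺(aq) + 3 I⁻(aq)
Ksp = [Bi³⁺][I⁻]^3 = [Bi³⁺](9.9×10⁻³)^3
[Bi³⁺] = 1.0×10⁻¹⁸ / (9.9×10⁻³)^3 = 1.0×10⁻¹²
[Bi³⁺] = 1.0×10⁻¹² M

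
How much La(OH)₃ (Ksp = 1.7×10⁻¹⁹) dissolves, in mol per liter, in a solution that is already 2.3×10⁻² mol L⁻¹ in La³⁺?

La(OH)₃(s) ⇌ La³⁺(aq) + 3 OH⁻(aq)
With La³⁺ already at 2.3×10⁻² mol L⁻¹ and s small, take [La³⁺] ≈ 2.3×10⁻² mol L⁻¹ and [OH⁻] = 3s.
Ksp = [La³⁺][OH⁻]^3 = (2.3×10⁻²)(3s)^3
(3s)^3 = 1.7×10⁻¹⁹ / (2.3×10⁻²) = 7.4×10⁻¹⁸
s = 6.5×10⁻⁷ mol L⁻¹

6.5×10⁻⁷ M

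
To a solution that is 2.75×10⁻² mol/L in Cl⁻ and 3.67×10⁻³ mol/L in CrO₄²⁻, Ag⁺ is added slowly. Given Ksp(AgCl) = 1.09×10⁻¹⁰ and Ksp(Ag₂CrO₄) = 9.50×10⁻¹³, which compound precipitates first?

AgCl

Each salt precipitates once Q = Ksp for that salt.
For AgCl: [Ag⁺] = (Ksp/[Cl⁻]) = 3.96×10⁻⁹ mol/L
For Ag₂CrO₄: [Ag⁺] = (Ksp/[CrO₄²⁻])^(1/2) = 1.61×10⁻⁵ mol/L
Since AgCl needs less Ag⁺ to reach saturation, it precipitates first.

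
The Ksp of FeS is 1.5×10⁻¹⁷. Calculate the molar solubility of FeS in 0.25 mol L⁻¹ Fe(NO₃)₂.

6.0×10⁻¹⁷ M

FeS(s) ⇌ Fe²⁺(aq) + S²⁻(aq)
With Fe²⁺ already at 0.25 mol L⁻¹ and s small, take [Fe²⁺] ≈ 0.25 mol L⁻¹ and [S²⁻] = s.
Ksp = [Fe²⁺][S²⁻] = (0.25)s
s = 1.5×10⁻¹⁷ / (0.25) = 6.0×10⁻¹⁷
s = 6.0×10⁻¹⁷ mol L⁻¹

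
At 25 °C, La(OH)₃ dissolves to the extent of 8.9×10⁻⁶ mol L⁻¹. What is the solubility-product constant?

La(OH)₃(s) ⇌ La³⁺(aq) + 3 OH⁻(aq)
For each mole of La(OH)₃ that dissolves per liter, [La³⁺] = s and [OH⁻] = 3s; let s denote this solubility.
Ksp = [La³⁺][OH⁻]^3 = s · (3s)^3 = 27s^4
Ksp = 27 × (8.9×10⁻⁶)^4 = 1.7×10⁻¹⁹

Ksp = 1.7×10⁻¹⁹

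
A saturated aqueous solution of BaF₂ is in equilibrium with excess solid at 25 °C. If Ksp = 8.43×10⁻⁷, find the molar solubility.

5.95×10⁻³ M

BaF₂(s) ⇌ Ba²⁺(aq) + 2 F⁻(aq)
With molar solubility s: [Ba²⁺] = s, [F⁻] = 2s.
Ksp = [Ba²⁺][F⁻]^2 = s · (2s)^2 = 4s^3
4s^3 = 8.43×10⁻⁷  ⇒  s^3 = 2.11×10⁻⁷
s = (2.11×10⁻⁷)^(1/3) = 5.95×10⁻³ M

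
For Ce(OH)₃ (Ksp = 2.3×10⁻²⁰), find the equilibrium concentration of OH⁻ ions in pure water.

Ce(OH)₃(s) ⇌ Ce³⁺(aq) + 3 OH⁻(aq)
Call the molar solubility s, so that [Ce³⁺] = s and [OH⁻] = 3s.
Ksp = [Ce³⁺][OH⁻]^3 = s · (3s)^3 = 27s^4 = 2.3×10⁻²⁰
s = 5.4×10⁻⁶ mol L⁻¹
[OH⁻] = 3s = 1.6×10⁻⁵ mol L⁻¹

1.6×10⁻⁵ M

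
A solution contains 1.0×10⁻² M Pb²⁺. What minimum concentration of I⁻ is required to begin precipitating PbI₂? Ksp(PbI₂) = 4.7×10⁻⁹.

6.9×10⁻⁴ M

Precipitation of each salt begins when its ion product equals Ksp.
PbI₂(s) ⇌ Pb²⁺(aq) + 2 I⁻(aq)
Ksp = [Pb²⁺][I⁻]^2 = [I⁻]^2(1.0×10⁻²)
[I⁻]^2 = 4.7×10⁻⁹ / (1.0×10⁻²) = 4.7×10⁻⁷
[I⁻] = 6.9×10⁻⁴ M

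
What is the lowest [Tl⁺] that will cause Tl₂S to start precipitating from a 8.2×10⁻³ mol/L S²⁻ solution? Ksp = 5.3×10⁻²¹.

Each salt precipitates once Q = Ksp for that salt.
Tl₂S(s) ⇌ 2 Tl⁺(aq) + S²⁻(aq)
Ksp = [Tl⁺]^2[S²⁻] = [Tl⁺]^2(8.2×10⁻³)
[Tl⁺]^2 = 5.3×10⁻²¹ / (8.2×10⁻³) = 6.5×10⁻¹⁹
[Tl⁺] = 8.0×10⁻¹⁰ mol/L

8.0×10⁻¹⁰ M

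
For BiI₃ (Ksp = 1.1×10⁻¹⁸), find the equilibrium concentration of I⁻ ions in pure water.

4.3×10⁻⁵ M

BiI₃(s) ⇌ Bi³⁺(aq) + 3 I⁻(aq)
With molar solubility s: [Bi³⁺] = s, [I⁻] = 3s.
Ksp = [Bi³⁺][I⁻]^3 = s · (3s)^3 = 27s^4 = 1.1×10⁻¹⁸
s = 1.4×10⁻⁵ mol/L
[I⁻] = 3s = 4.3×10⁻⁵ mol/L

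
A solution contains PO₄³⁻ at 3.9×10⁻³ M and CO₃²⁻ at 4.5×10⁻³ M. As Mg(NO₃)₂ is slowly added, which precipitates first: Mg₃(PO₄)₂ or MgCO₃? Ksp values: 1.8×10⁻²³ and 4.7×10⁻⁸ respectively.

Mg₃(PO₄)₂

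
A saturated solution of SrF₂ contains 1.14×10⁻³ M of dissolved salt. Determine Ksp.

Ksp = 5.93×10⁻⁹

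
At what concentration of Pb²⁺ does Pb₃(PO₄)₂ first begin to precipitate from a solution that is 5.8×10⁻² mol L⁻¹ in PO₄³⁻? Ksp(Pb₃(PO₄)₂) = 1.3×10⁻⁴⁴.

1.6×10⁻¹⁴ M

Each salt precipitates once Q = Ksp for that salt.
Pb₃(PO₄)₂(s) ⇌ 3 Pb²⁺(aq) + 2 PO₄³⁻(aq)
Ksp = [Pb²⁺]^3[PO₄³⁻]^2 = [Pb²⁺]^3(5.8×10⁻²)^2
[Pb²⁺]^3 = 1.3×10⁻⁴⁴ / (5.8×10⁻²)^2 = 3.9×10⁻⁴²
[Pb²⁺] = 1.6×10⁻¹⁴ mol L⁻¹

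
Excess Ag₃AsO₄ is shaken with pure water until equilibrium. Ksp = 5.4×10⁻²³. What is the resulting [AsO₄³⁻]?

Ag₃AsO₄(s) ⇌ 3 Ag⁺(aq) + AsO₄³⁻(aq)
For each mole of Ag₃AsO₄ that dissolves per liter, [Ag⁺] = 3s and [AsO₄³⁻] = s; let s denote this solubility.
Ksp = [Ag⁺]^3[AsO₄³⁻] = (3s)^3 · s = 27s^4 = 5.4×10⁻²³
s = 1.2×10⁻⁶ M
[AsO₄³⁻] = s = 1.2×10⁻⁶ M

1.2×10⁻⁶ M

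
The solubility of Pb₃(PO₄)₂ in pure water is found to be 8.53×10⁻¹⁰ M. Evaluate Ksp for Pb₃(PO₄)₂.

Ksp = 4.88×10⁻⁴⁴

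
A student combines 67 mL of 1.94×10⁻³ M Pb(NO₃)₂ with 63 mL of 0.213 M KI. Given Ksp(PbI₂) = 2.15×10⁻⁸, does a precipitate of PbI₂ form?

After mixing, V = 67 mL + 63 mL = 130 mL.
[Pb²⁺] = (1.94×10⁻³)(67)/130 = 1.00×10⁻³ M
[I⁻] = (0.213)(63)/130 = 0.103 M
Q = [Pb²⁺][I⁻]^2 = 1.07×10⁻⁵
Because Q > Ksp (1.07×10⁻⁵ vs 2.15×10⁻⁸), a precipitate of PbI₂ forms.

Yes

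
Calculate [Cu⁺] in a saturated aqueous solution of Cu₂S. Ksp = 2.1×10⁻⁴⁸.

Cu₂S(s) ⇌ 2 Cu⁺(aq) + S²⁻(aq)
Let s be the molar solubility. Then [Cu⁺] = 2s and [S²⁻] = s.
Ksp = [Cu⁺]^2[S²⁻] = (2s)^2 · s = 4s^3 = 2.1×10⁻⁴⁸
s = 8.1×10⁻¹⁷ mol L⁻¹
[Cu⁺] = 2s = 1.6×10⁻¹⁶ mol L⁻¹

1.6×10⁻¹⁶ M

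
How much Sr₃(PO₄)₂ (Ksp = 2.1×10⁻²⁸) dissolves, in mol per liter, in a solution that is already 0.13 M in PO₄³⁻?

7.7×10⁻¹⁰ M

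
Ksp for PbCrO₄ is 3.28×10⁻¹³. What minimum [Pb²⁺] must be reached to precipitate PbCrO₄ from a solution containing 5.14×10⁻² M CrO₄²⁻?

Each salt precipitates once Q = Ksp for that salt.
PbCrO₄(s) ⇌ Pb²⁺(aq) + CrO₄²⁻(aq)
Ksp = [Pb²⁺][CrO₄²⁻] = [Pb²⁺](5.14×10⁻²)
[Pb²⁺] = 3.28×10⁻¹³ / (5.14×10⁻²) = 6.38×10⁻¹²
[Pb²⁺] = 6.38×10⁻¹² M

6.38×10⁻¹² M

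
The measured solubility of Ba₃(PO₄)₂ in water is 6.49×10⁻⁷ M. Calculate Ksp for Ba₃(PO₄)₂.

Ksp = 1.24×10⁻²⁹

Ba₃(PO₄)₂(s) ⇌ 3 Ba²⁺(aq) + 2 PO₄³⁻(aq)
Call the molar solubility s, so that [Ba²⁺] = 3s and [PO₄³⁻] = 2s.
Ksp = [Ba²⁺]^3[PO₄³⁻]^2 = (3s)^3 · (2s)^2 = 108s^5
Ksp = 108 × (6.49×10⁻⁷)^5 = 1.24×10⁻²⁹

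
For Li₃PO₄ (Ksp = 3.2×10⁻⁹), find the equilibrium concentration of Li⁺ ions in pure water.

Li₃PO₄(s) ⇌ 3 Li⁺(aq) + PO₄³⁻(aq)
Call the molar solubility s, so that [Li⁺] = 3s and [PO₄³⁻] = s.
Ksp = [Li⁺]^3[PO₄³⁻] = (3s)^3 · s = 27s^4 = 3.2×10⁻⁹
s = 3.3×10⁻³ mol L⁻¹
[Li⁺] = 3s = 9.9×10⁻³ mol L⁻¹

9.9×10⁻³ M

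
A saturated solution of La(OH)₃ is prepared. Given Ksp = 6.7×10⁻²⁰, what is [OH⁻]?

La(OH)₃(s) ⇌ La³⁺(aq) + 3 OH⁻(aq)
For each mole of La(OH)₃ that dissolves per liter, [La³⁺] = s and [OH⁻] = 3s; let s denote this solubility.
Ksp = [La³⁺][OH⁻]^3 = s · (3s)^3 = 27s^4 = 6.7×10⁻²⁰
s = 7.1×10⁻⁶ mol/L
[OH⁻] = 3s = 2.1×10⁻⁵ mol/L

2.1×10⁻⁵ M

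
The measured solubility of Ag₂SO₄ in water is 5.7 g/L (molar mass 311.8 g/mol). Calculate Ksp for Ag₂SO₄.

Convert to molarity: s = 5.7 / 311.8 = 1.828×10⁻² mol/L
Ag₂SO₄(s) ⇌ 2 Ag⁺(aq) + SO₄²⁻(aq)
With molar solubility s: [Ag⁺] = 2s, [SO₄²⁻] = s.
Ksp = [Ag⁺]^2[SO₄²⁻] = (2s)^2 · s = 4s^3
Ksp = 4 × (1.828×10⁻²)^3 = 2.4×10⁻⁵

Ksp = 2.4×10⁻⁵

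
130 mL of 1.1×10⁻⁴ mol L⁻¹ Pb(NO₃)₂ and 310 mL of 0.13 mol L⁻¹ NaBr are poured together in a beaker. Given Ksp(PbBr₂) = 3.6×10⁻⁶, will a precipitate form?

No

Total volume after mixing = 130 + 310 = 440 mL.
[Pb²⁺] = (1.1×10⁻⁴)(130)/440 = 3.3×10⁻⁵ mol L⁻¹
[Br⁻] = (0.13)(310)/440 = 9.2×10⁻² mol L⁻¹
Q = [Pb²⁺][Br⁻]^2 = 2.7×10⁻⁷
Since Q (2.7×10⁻⁷) is less than Ksp (3.6×10⁻⁶), no PbBr₂ precipitates.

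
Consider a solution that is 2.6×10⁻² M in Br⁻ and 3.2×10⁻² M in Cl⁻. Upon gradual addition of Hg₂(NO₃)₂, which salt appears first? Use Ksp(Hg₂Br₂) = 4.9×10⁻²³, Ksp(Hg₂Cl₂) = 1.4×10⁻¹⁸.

Hg₂Br₂

Precipitation begins when Q = Ksp.
For Hg₂Br₂: [Hg₂²⁺] = (Ksp/[Br⁻]^2) = 7.2×10⁻²⁰ M
For Hg₂Cl₂: [Hg₂²⁺] = (Ksp/[Cl⁻]^2) = 1.4×10⁻¹⁵ M
Hg₂Br₂ requires the lower [Hg₂²⁺], so it precipitates first.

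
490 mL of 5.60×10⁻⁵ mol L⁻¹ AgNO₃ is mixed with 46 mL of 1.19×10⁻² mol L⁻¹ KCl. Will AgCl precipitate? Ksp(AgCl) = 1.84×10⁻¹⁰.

Yes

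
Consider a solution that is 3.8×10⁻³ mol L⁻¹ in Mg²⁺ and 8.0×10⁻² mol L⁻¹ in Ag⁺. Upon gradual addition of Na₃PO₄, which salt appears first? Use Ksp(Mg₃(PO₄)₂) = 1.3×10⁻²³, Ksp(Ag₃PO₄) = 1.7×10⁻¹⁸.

Ag₃PO₄

Precipitation begins when Q = Ksp.
For Mg₃(PO₄)₂: [PO₄³⁻] = (Ksp/[Mg²⁺]^3)^(1/2) = 1.5×10⁻⁸ mol L⁻¹
For Ag₃PO₄: [PO₄³⁻] = (Ksp/[Ag⁺]^3) = 3.3×10⁻¹⁵ mol L⁻¹
Ag₃PO₄ requires the lower [PO₄³⁻], so it precipitates first.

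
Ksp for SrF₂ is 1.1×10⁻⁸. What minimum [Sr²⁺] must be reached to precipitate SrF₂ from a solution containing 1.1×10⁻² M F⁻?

Each salt precipitates once Q = Ksp for that salt.
SrF₂(s) ⇌ Sr²⁺(aq) + 2 F⁻(aq)
Ksp = [Sr²⁺][F⁻]^2 = [Sr²⁺](1.1×10⁻²)^2
[Sr²⁺] = 1.1×10⁻⁸ / (1.1×10⁻²)^2 = 9.1×10⁻⁵
[Sr²⁺] = 9.1×10⁻⁵ M

9.1×10⁻⁵ M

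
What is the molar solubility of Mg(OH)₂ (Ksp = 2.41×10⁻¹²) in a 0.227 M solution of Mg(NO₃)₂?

1.63×10⁻⁶ M

Mg(OH)₂(s) ⇌ Mg²⁺(aq) + 2 OH⁻(aq)
The solution already contains Mg²⁺ at 0.227 M. Let s be the molar solubility of Mg(OH)₂.
[Mg²⁺] ≈ 0.227 M (common ion dominates); [OH⁻] = 2s.
Ksp = [Mg²⁺][OH⁻]^2 = (0.227)(2s)^2
(2s)^2 = 2.41×10⁻¹² / (0.227) = 1.06×10⁻¹¹
s = 1.63×10⁻⁶ M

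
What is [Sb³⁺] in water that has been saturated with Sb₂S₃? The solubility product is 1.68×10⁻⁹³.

Sb₂S₃(s) ⇌ 2 Sb³⁺(aq) + 3 S²⁻(aq)
If s mol/L of Sb₂S₃ dissolves, [Sb³⁺] = 2s and [S²⁻] = 3s.
Ksp = [Sb³⁺]^2[S²⁻]^3 = (2s)^2 · (3s)^3 = 108s^5 = 1.68×10⁻⁹³
s = 1.09×10⁻¹⁹ mol L⁻¹
[Sb³⁺] = 2s = 2.18×10⁻¹⁹ mol L⁻¹

2.18×10⁻¹⁹ M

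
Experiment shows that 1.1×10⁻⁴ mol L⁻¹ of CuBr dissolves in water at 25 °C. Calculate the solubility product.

Ksp = 1.2×10⁻⁸

CuBr(s) ⇌ Cu⁺(aq) + Br⁻(aq)
If s mol/L of CuBr dissolves, [Cu⁺] = s and [Br⁻] = s.
Ksp = [Cu⁺][Br⁻] = s · s = s^2
Ksp = (1.1×10⁻⁴)^2 = 1.2×10⁻⁸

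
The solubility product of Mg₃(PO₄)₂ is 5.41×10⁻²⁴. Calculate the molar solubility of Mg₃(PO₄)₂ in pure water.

8.71×10⁻⁶ M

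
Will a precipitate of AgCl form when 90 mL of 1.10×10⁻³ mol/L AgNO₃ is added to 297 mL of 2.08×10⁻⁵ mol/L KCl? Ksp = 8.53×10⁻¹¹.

Yes

After mixing, V = 90 mL + 297 mL = 387 mL.
[Ag⁺] = (1.10×10⁻³)(90)/387 = 2.56×10⁻⁴ mol/L
[Cl⁻] = (2.08×10⁻⁵)(297)/387 = 1.60×10⁻⁵ mol/L
Q = [Ag⁺][Cl⁻] = 4.08×10⁻⁹
Since Q (4.08×10⁻⁹) exceeds Ksp (8.53×10⁻¹¹), AgCl will precipitate.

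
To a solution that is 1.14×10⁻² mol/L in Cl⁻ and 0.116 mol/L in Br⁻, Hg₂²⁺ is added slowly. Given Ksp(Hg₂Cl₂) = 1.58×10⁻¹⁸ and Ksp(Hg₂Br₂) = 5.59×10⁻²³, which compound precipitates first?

Hg₂Br₂

The threshold for precipitation is Q = Ksp.
For Hg₂Cl₂: [Hg₂²⁺] = (Ksp/[Cl⁻]^2) = 1.22×10⁻¹⁴ mol/L
For Hg₂Br₂: [Hg₂²⁺] = (Ksp/[Br⁻]^2) = 4.15×10⁻²¹ mol/L
Hg₂Br₂ requires the lower [Hg₂²⁺], so it precipitates first.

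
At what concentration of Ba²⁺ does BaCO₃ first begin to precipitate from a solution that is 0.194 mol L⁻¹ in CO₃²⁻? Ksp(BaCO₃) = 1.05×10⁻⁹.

5.41×10⁻⁹ M

The threshold for precipitation is Q = Ksp.
BaCO₃(s) ⇌ Ba²⁺(aq) + CO₃²⁻(aq)
Ksp = [Ba²⁺][CO₃²⁻] = [Ba²⁺](0.194)
[Ba²⁺] = 1.05×10⁻⁹ / (0.194) = 5.41×10⁻⁹
[Ba²⁺] = 5.41×10⁻⁹ mol L⁻¹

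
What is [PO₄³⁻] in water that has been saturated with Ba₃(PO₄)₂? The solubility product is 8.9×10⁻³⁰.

1.2×10⁻⁶ M

Ba₃(PO₄)₂(s) ⇌ 3 Ba²⁺(aq) + 2 PO₄³⁻(aq)
If s mol/L of Ba₃(PO₄)₂ dissolves, [Ba²⁺] = 3s and [PO₄³⁻] = 2s.
Ksp = [Ba²⁺]^3[PO₄³⁻]^2 = (3s)^3 · (2s)^2 = 108s^5 = 8.9×10⁻³⁰
s = 6.1×10⁻⁷ mol/L
[PO₄³⁻] = 2s = 1.2×10⁻⁶ mol/L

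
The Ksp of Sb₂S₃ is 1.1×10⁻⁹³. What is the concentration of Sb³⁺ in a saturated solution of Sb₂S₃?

2.0×10⁻¹⁹ M

Sb₂S₃(s) ⇌ 2 Sb³⁺(aq) + 3 S²⁻(aq)
If s mol/L of Sb₂S₃ dissolves, [Sb³⁺] = 2s and [S²⁻] = 3s.
Ksp = [Sb³⁺]^2[S²⁻]^3 = (2s)^2 · (3s)^3 = 108s^5 = 1.1×10⁻⁹³
s = 1.0×10⁻¹⁹ mol/L
[Sb³⁺] = 2s = 2.0×10⁻¹⁹ mol/L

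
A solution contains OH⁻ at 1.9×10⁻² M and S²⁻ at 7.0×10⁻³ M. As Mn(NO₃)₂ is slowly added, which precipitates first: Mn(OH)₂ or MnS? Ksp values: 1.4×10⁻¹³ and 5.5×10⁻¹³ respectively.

Precipitation of each salt begins when its ion product equals Ksp.
For Mn(OH)₂: [Mn²⁺] = (Ksp/[OH⁻]^2) = 3.9×10⁻¹⁰ M
For MnS: [Mn²⁺] = (Ksp/[S²⁻]) = 7.9×10⁻¹¹ M
MnS requires the lower [Mn²⁺], so it precipitates first.

MnS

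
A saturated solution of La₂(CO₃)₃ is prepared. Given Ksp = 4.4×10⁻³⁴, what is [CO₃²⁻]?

La₂(CO₃)₃(s) ⇌ 2 La³⁺(aq) + 3 CO₃²⁻(aq)
With molar solubility s: [La³⁺] = 2s, [CO₃²⁻] = 3s.
Ksp = [La³⁺]^2[CO₃²⁻]^3 = (2s)^2 · (3s)^3 = 108s^5 = 4.4×10⁻³⁴
s = 8.4×10⁻⁸ M
[CO₃²⁻] = 3s = 2.5×10⁻⁷ M

2.5×10⁻⁷ M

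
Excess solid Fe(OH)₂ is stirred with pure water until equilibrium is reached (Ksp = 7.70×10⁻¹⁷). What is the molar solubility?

Fe(OH)₂(s) ⇌ Fe²⁺(aq) + 2 OH⁻(aq)
With molar solubility s: [Fe²⁺] = s, [OH⁻] = 2s.
Ksp = [Fe²⁺][OH⁻]^2 = s · (2s)^2 = 4s^3
4s^3 = 7.70×10⁻¹⁷  ⇒  s^3 = 1.93×10⁻¹⁷
s = 2.68×10⁻⁶ mol/L

2.68×10⁻⁶ M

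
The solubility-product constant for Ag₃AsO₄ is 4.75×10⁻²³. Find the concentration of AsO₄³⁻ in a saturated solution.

1.15×10⁻⁶ M

Ag₃AsO₄(s) ⇌ 3 Ag⁺(aq) + AsO₄³⁻(aq)
Call the molar solubility s, so that [Ag⁺] = 3s and [AsO₄³⁻] = s.
Ksp = [Ag⁺]^3[AsO₄³⁻] = (3s)^3 · s = 27s^4 = 4.75×10⁻²³
s = 1.15×10⁻⁶ M
[AsO₄³⁻] = s = 1.15×10⁻⁶ M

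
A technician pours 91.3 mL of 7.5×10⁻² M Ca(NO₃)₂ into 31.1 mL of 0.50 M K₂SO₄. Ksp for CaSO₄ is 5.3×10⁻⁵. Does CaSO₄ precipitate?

After mixing, V = 91.3 mL + 31.1 mL = 122.4 mL.
[Ca²⁺] = (7.5×10⁻²)(91.3)/122.4 = 5.6×10⁻² M
[SO₄²⁻] = (0.50)(31.1)/122.4 = 0.13 M
Q = [Ca²⁺][SO₄²⁻] = 7.1×10⁻³
Q = 7.1×10⁻³ > Ksp = 5.3×10⁻⁵, so the solution is supersaturated and CaSO₄ precipitates.

Yes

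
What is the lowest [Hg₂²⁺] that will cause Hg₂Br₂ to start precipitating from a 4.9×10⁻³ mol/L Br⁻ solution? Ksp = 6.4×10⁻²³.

2.7×10⁻¹⁸ M

Precipitation begins when Q = Ksp.
Hg₂Br₂(s) ⇌ Hg₂²⁺(aq) + 2 Br⁻(aq)
Ksp = [Hg₂²⁺][Br⁻]^2 = [Hg₂²⁺](4.9×10⁻³)^2
[Hg₂²⁺] = 6.4×10⁻²³ / (4.9×10⁻³)^2 = 2.7×10⁻¹⁸
[Hg₂²⁺] = 2.7×10⁻¹⁸ mol/L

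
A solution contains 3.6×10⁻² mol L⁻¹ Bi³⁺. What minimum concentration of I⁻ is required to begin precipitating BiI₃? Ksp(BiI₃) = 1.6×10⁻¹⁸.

3.5×10⁻⁶ M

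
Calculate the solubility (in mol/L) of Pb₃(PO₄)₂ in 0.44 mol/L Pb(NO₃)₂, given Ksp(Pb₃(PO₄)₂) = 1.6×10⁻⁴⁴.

2.2×10⁻²² M

Pb₃(PO₄)₂(s) ⇌ 3 Pb²⁺(aq) + 2 PO₄³⁻(aq)
Pb²⁺ is already present at 0.44 mol/L. If s mol/L of Pb₃(PO₄)₂ dissolves, [PO₄³⁻] = 2s while [Pb²⁺] ≈ 0.44 mol/L.
Ksp = [Pb²⁺]^3[PO₄³⁻]^2 = (0.44)^3(2s)^2
(2s)^2 = 1.6×10⁻⁴⁴ / (0.44)^3 = 1.9×10⁻⁴³
s = 2.2×10⁻²² mol/L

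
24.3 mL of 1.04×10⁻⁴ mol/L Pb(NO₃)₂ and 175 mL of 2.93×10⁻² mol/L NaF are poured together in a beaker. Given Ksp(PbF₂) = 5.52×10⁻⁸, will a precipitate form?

No

The combined volume is 199.3 mL.
[Pb²⁺] = (1.04×10⁻⁴)(24.3)/199.3 = 1.27×10⁻⁵ mol/L
[F⁻] = (2.93×10⁻²)(175)/199.3 = 2.57×10⁻² mol/L
Q = [Pb²⁺][F⁻]^2 = 8.39×10⁻⁹
Q < Ksp (8.39×10⁻⁹ vs 5.52×10⁻⁸); the solution remains unsaturated and no precipitate forms.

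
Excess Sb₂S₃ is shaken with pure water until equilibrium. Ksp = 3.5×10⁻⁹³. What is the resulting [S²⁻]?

Sb₂S₃(s) ⇌ 2 Sb³⁺(aq) + 3 S²⁻(aq)
For each mole of Sb₂S₃ that dissolves per liter, [Sb³⁺] = 2s and [S²⁻] = 3s; let s denote this solubility.
Ksp = [Sb³⁺]^2[S²⁻]^3 = (2s)^2 · (3s)^3 = 108s^5 = 3.5×10⁻⁹³
s = 1.3×10⁻¹⁹ M
[S²⁻] = 3s = 3.8×10⁻¹⁹ M

3.8×10⁻¹⁹ M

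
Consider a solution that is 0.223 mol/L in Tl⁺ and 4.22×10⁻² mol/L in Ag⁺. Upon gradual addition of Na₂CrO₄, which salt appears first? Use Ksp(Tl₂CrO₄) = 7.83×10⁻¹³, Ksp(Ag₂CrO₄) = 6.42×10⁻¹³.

A salt starts to precipitate once the ion product Q reaches its Ksp.
For Tl₂CrO₄: [CrO₄²⁻] = (Ksp/[Tl⁺]^2) = 1.57×10⁻¹¹ mol/L
For Ag₂CrO₄: [CrO₄²⁻] = (Ksp/[Ag⁺]^2) = 3.61×10⁻¹⁰ mol/L
The smaller threshold [CrO₄²⁻] is reached first, so Tl₂CrO₄ precipitates first.

Tl₂CrO₄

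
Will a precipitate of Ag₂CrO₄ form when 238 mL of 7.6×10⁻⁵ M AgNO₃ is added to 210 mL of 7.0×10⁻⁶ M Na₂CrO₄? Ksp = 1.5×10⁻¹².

The combined volume is 448 mL.
[Ag⁺] = (7.6×10⁻⁵)(238)/448 = 4.0×10⁻⁵ M
[CrO₄²⁻] = (7.0×10⁻⁶)(210)/448 = 3.3×10⁻⁶ M
Q = [Ag⁺]^2[CrO₄²⁻] = 5.3×10⁻¹⁵
Since Q (5.3×10⁻¹⁵) is less than Ksp (1.5×10⁻¹²), no Ag₂CrO₄ precipitates.

No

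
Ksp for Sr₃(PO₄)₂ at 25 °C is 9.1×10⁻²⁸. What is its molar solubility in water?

1.5×10⁻⁶ M

Sr₃(PO₄)₂(s) ⇌ 3 Sr²⁺(aq) + 2 PO₄³⁻(aq)
With molar solubility s: [Sr²⁺] = 3s, [PO₄³⁻] = 2s.
Ksp = [Sr²⁺]^3[PO₄³⁻]^2 = (3s)^3 · (2s)^2 = 108s^5
108s^5 = 9.1×10⁻²⁸  ⇒  s^5 = 8.4×10⁻³⁰
s = 1.5×10⁻⁶ mol/L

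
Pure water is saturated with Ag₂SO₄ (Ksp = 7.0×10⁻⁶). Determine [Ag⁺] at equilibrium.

Ag₂SO₄(s) ⇌ 2 Ag⁺(aq) + SO₄²⁻(aq)
With molar solubility s: [Ag⁺] = 2s, [SO₄²⁻] = s.
Ksp = [Ag⁺]^2[SO₄²⁻] = (2s)^2 · s = 4s^3 = 7.0×10⁻⁶
s = 1.2×10⁻² M
[Ag⁺] = 2s = 2.4×10⁻² M

2.4×10⁻² M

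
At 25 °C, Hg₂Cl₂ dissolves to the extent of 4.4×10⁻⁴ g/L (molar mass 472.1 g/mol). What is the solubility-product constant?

Ksp = 3.2×10⁻¹⁸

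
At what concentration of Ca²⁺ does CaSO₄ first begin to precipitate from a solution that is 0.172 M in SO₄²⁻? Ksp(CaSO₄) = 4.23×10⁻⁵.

2.46×10⁻⁴ M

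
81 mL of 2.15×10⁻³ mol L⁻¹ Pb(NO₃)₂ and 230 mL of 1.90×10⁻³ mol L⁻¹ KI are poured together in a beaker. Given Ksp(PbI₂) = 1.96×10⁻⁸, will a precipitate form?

No

After mixing, V = 81 mL + 230 mL = 311 mL.
[Pb²⁺] = (2.15×10⁻³)(81)/311 = 5.60×10⁻⁴ mol L⁻¹
[I⁻] = (1.90×10⁻³)(230)/311 = 1.41×10⁻³ mol L⁻¹
Q = [Pb²⁺][I⁻]^2 = 1.11×10⁻⁹
Q = 1.11×10⁻⁹ < Ksp = 1.96×10⁻⁸, so the solution is unsaturated and no precipitate forms.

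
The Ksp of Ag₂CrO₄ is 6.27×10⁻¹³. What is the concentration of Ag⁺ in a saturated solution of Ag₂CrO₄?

1.08×10⁻⁴ M

Ag₂CrO₄(s) ⇌ 2 Ag⁺(aq) + CrO₄²⁻(aq)
If s mol/L of Ag₂CrO₄ dissolves, [Ag⁺] = 2s and [CrO₄²⁻] = s.
Ksp = [Ag⁺]^2[CrO₄²⁻] = (2s)^2 · s = 4s^3 = 6.27×10⁻¹³
s = 5.39×10⁻⁵ M
[Ag⁺] = 2s = 1.08×10⁻⁴ M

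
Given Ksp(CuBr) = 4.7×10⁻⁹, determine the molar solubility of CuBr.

CuBr(s) ⇌ Cu⁺(aq) + Br⁻(aq)
With molar solubility s: [Cu⁺] = s, [Br⁻] = s.
Ksp = [Cu⁺][Br⁻] = s · s = s^2
s^2 = 4.7×10⁻⁹
s = 6.9×10⁻⁵ mol/L

6.9×10⁻⁵ M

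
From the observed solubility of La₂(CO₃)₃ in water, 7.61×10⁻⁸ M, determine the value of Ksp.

Ksp = 2.76×10⁻³⁴

La₂(CO₃)₃(s) ⇌ 2 La³⁺(aq) + 3 CO₃²⁻(aq)
Call the molar solubility s, so that [La³⁺] = 2s and [CO₃²⁻] = 3s.
Ksp = [La³⁺]^2[CO₃²⁻]^3 = (2s)^2 · (3s)^3 = 108s^5
Ksp = 108 × (7.61×10⁻⁸)^5 = 2.76×10⁻³⁴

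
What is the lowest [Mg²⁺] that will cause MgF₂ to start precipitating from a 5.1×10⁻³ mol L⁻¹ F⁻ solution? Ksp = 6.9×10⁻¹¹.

Precipitation of each salt begins when its ion product equals Ksp.
MgF₂(s) ⇌ Mg²⁺(aq) + 2 F⁻(aq)
Ksp = [Mg²⁺][F⁻]^2 = [Mg²⁺](5.1×10⁻³)^2
[Mg²⁺] = 6.9×10⁻¹¹ / (5.1×10⁻³)^2 = 2.7×10⁻⁶
[Mg²⁺] = 2.7×10⁻⁶ mol L⁻¹

2.7×10⁻⁶ M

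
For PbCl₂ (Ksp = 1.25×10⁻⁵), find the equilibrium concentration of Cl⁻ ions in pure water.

2.92×10⁻² M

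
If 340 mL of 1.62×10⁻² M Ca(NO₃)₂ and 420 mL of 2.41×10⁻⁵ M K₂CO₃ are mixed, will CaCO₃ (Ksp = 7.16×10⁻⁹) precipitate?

Yes

After mixing, V = 340 mL + 420 mL = 760 mL.
[Ca²⁺] = (1.62×10⁻²)(340)/760 = 7.25×10⁻³ M
[CO₃²⁻] = (2.41×10⁻⁵)(420)/760 = 1.33×10⁻⁵ M
Q = [Ca²⁺][CO₃²⁻] = 9.65×10⁻⁸
Since Q (9.65×10⁻⁸) exceeds Ksp (7.16×10⁻⁹), CaCO₃ will precipitate.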